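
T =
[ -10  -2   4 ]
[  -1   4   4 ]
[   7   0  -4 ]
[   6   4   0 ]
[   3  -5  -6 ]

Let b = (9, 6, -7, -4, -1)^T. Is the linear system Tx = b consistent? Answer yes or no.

Row reduce the augmented matrix [T | b].
R2 ← R2 − (1/10)·R1: [0, 21/5, 18/5, 51/10]
R3 ← R3 + (7/10)·R1: [0, -7/5, -6/5, -7/10]
R4 ← R4 + (3/5)·R1: [0, 14/5, 12/5, 7/5]
R5 ← R5 + (3/10)·R1: [0, -28/5, -24/5, 17/10]
R3 ← R3 + (1/3)·R2: [0, 0, 0, 1]
R4 ← R4 − (2/3)·R2: [0, 0, 0, -2]
R5 ← R5 + (4/3)·R2: [0, 0, 0, 17/2]
R4 ← R4 + (2)·R3: [0, 0, 0, 0]
R5 ← R5 − (17/2)·R3: [0, 0, 0, 0]
The echelon form has 3 nonzero rows; the last pivot sits in the augmented column, so rank(T) = 2 but rank([T|b]) = 3.
Since the ranks differ, the system is inconsistent.

no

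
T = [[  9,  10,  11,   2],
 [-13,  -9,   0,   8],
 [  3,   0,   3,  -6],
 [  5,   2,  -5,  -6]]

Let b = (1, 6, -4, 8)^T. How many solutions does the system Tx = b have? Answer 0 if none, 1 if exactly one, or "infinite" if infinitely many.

Row reduce the augmented matrix [T | b].
R2 ← R2 + (13/9)·R1: [0, 49/9, 143/9, 98/9, 67/9]
R3 ← R3 − (1/3)·R1: [0, -10/3, -2/3, -20/3, -13/3]
R4 ← R4 − (5/9)·R1: [0, -32/9, -100/9, -64/9, 67/9]
R3 ← R3 + (30/49)·R2: [0, 0, 444/49, 0, 11/49]
R4 ← R4 + (32/49)·R2: [0, 0, -36/49, 0, 603/49]
R4 ← R4 + (3/37)·R3: [0, 0, 0, 0, 456/37]
The echelon form has 4 nonzero rows; the last pivot sits in the augmented column, so rank(T) = 3 but rank([T|b]) = 4.
Since the ranks differ, the system is inconsistent.
It has no solutions.

0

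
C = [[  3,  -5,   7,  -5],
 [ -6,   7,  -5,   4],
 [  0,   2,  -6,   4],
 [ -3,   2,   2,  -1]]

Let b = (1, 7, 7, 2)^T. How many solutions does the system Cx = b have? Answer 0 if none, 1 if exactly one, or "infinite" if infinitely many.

Row reduce the augmented matrix [C | b].
R2 ← R2 + (2)·R1: [0, -3, 9, -6, 9]
R4 ← R4 + R1: [0, -3, 9, -6, 3]
R3 ← R3 + (2/3)·R2: [0, 0, 0, 0, 13]
R4 ← R4 − R2: [0, 0, 0, 0, -6]
R4 ← R4 + (6/13)·R3: [0, 0, 0, 0, 0]
The echelon form has 3 nonzero rows; the last pivot sits in the augmented column, so rank(C) = 2 but rank([C|b]) = 3.
Since the ranks differ, the system is inconsistent.
It has no solutions.

0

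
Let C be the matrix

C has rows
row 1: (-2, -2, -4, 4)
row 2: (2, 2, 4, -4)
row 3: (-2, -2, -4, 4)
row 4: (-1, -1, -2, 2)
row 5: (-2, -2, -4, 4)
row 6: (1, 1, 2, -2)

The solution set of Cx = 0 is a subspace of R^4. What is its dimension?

3

Row reduce to echelon form.
R2 ← R2 + R1: [0, 0, 0, 0]
R3 ← R3 − R1: [0, 0, 0, 0]
R4 ← R4 − (1/2)·R1: [0, 0, 0, 0]
R5 ← R5 − R1: [0, 0, 0, 0]
R6 ← R6 + (1/2)·R1: [0, 0, 0, 0]
1 nonzero row, so rank(C) = 1.
C has 4 columns; by rank–nullity, nullity = 4 − 1 = 3.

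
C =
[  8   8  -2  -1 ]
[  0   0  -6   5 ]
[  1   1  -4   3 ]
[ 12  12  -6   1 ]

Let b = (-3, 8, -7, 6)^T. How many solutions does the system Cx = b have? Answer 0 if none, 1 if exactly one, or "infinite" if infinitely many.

Row reduce the augmented matrix [C | b].
R3 ← R3 − (1/8)·R1: [0, 0, -15/4, 25/8, -53/8]
R4 ← R4 − (3/2)·R1: [0, 0, -3, 5/2, 21/2]
R3 ← R3 − (5/8)·R2: [0, 0, 0, 0, -93/8]
R4 ← R4 − (1/2)·R2: [0, 0, 0, 0, 13/2]
R4 ← R4 + (52/93)·R3: [0, 0, 0, 0, 0]
The echelon form has 3 nonzero rows; the last pivot sits in the augmented column, so rank(C) = 2 but rank([C|b]) = 3.
Since the ranks differ, the system is inconsistent.
It has no solutions.

0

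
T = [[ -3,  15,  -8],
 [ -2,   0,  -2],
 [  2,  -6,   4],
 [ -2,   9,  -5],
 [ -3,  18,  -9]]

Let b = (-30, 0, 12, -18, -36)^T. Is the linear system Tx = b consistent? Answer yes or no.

Row reduce the augmented matrix [T | b].
R2 ← R2 − (2/3)·R1: [0, -10, 10/3, 20]
R3 ← R3 + (2/3)·R1: [0, 4, -4/3, -8]
R4 ← R4 − (2/3)·R1: [0, -1, 1/3, 2]
R5 ← R5 − R1: [0, 3, -1, -6]
R3 ← R3 + (2/5)·R2: [0, 0, 0, 0]
R4 ← R4 − (1/10)·R2: [0, 0, 0, 0]
R5 ← R5 + (3/10)·R2: [0, 0, 0, 0]
The echelon form has 2 nonzero rows, and every pivot lies in the first 3 columns, so rank(T) = rank([T|b]) = 2.
The system is consistent.

yes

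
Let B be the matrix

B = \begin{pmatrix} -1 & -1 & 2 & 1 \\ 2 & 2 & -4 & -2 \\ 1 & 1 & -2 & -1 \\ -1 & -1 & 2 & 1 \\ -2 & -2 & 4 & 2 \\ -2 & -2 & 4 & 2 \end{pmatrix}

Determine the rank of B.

1

Row reduce to echelon form.
R2 ← R2 + (2)·R1: [0, 0, 0, 0]
R3 ← R3 + R1: [0, 0, 0, 0]
R4 ← R4 − R1: [0, 0, 0, 0]
R5 ← R5 − (2)·R1: [0, 0, 0, 0]
R6 ← R6 − (2)·R1: [0, 0, 0, 0]
Echelon form has 1 nonzero row, so rank(B) = 1.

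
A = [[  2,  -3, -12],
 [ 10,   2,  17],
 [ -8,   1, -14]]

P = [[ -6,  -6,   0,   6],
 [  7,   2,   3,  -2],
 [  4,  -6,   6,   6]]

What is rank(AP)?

2

First compute AP:
[[-81,  54, -81, -54],
 [ 22, -158, 108, 158],
 [ -1, 134, -81, -134]]
Now row reduce the product.
R2 ← R2 + (22/81)·R1: [0, -430/3, 86, 430/3]
R3 ← R3 − (1/81)·R1: [0, 400/3, -80, -400/3]
R3 ← R3 + (40/43)·R2: [0, 0, 0, 0]
2 nonzero rows, so rank(AP) = 2.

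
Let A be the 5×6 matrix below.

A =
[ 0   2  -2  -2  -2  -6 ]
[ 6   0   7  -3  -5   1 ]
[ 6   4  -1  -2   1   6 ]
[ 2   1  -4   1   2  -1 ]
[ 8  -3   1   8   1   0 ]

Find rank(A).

5

Row reduce to echelon form.
Swap R1 ↔ R2
R3 ← R3 − R1: [0, 4, -8, 1, 6, 5]
R4 ← R4 − (1/3)·R1: [0, 1, -19/3, 2, 11/3, -4/3]
R5 ← R5 − (4/3)·R1: [0, -3, -25/3, 12, 23/3, -4/3]
R3 ← R3 − (2)·R2: [0, 0, -4, 5, 10, 17]
R4 ← R4 − (1/2)·R2: [0, 0, -16/3, 3, 14/3, 5/3]
R5 ← R5 + (3/2)·R2: [0, 0, -34/3, 9, 14/3, -31/3]
R4 ← R4 − (4/3)·R3: [0, 0, 0, -11/3, -26/3, -21]
R5 ← R5 − (17/6)·R3: [0, 0, 0, -31/6, -71/3, -117/2]
R5 ← R5 − (31/22)·R4: [0, 0, 0, 0, -126/11, -318/11]
Echelon form has 5 nonzero rows, so rank(A) = 5.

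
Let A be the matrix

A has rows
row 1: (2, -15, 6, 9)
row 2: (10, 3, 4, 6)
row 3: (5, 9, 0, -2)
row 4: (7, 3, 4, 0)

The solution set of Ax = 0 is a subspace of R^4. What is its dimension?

Row reduce to echelon form.
R2 ← R2 − (5)·R1: [0, 78, -26, -39]
R3 ← R3 − (5/2)·R1: [0, 93/2, -15, -49/2]
R4 ← R4 − (7/2)·R1: [0, 111/2, -17, -63/2]
R3 ← R3 − (31/52)·R2: [0, 0, 1/2, -5/4]
R4 ← R4 − (37/52)·R2: [0, 0, 3/2, -15/4]
R4 ← R4 − (3)·R3: [0, 0, 0, 0]
3 nonzero rows, so rank(A) = 3.
A has 4 columns; by rank–nullity, nullity = 4 − 3 = 1.

1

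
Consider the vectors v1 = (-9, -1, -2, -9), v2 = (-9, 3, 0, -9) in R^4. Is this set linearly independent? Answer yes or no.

yes

Form the matrix with these vectors as rows and row reduce.
R2 ← R2 − R1: [0, 4, 2, 0]
2 nonzero rows, so the 2 vectors span a space of dimension 2.
Since 2 = 2, the vectors are linearly independent.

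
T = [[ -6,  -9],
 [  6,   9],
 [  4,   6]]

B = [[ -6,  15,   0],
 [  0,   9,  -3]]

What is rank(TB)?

First compute TB:
[[ 36, -171,  27],
 [-36, 171, -27],
 [-24, 114, -18]]
Now row reduce the product.
R2 ← R2 + R1: [0, 0, 0]
R3 ← R3 + (2/3)·R1: [0, 0, 0]
1 nonzero row, so rank(TB) = 1.

1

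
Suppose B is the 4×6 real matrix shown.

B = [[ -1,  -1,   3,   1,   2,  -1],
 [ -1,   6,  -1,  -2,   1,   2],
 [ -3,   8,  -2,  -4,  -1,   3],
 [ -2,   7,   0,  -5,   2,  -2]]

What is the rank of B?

4

Row reduce to echelon form.
R2 ← R2 − R1: [0, 7, -4, -3, -1, 3]
R3 ← R3 − (3)·R1: [0, 11, -11, -7, -7, 6]
R4 ← R4 − (2)·R1: [0, 9, -6, -7, -2, 0]
R3 ← R3 − (11/7)·R2: [0, 0, -33/7, -16/7, -38/7, 9/7]
R4 ← R4 − (9/7)·R2: [0, 0, -6/7, -22/7, -5/7, -27/7]
R4 ← R4 − (2/11)·R3: [0, 0, 0, -30/11, 3/11, -45/11]
Echelon form has 4 nonzero rows, so rank(B) = 4.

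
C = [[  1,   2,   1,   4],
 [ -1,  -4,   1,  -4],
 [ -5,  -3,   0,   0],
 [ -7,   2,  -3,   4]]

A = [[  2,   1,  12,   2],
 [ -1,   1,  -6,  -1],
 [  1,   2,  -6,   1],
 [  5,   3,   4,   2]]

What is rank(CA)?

4

First compute CA:
[[ 21,  17,  10,   9],
 [-17, -15, -10,  -5],
 [ -7,  -8, -42,  -7],
 [  1,   1, -62, -11]]
Now row reduce the product.
R2 ← R2 + (17/21)·R1: [0, -26/21, -40/21, 16/7]
R3 ← R3 + (1/3)·R1: [0, -7/3, -116/3, -4]
R4 ← R4 − (1/21)·R1: [0, 4/21, -1312/21, -80/7]
R3 ← R3 − (49/26)·R2: [0, 0, -456/13, -108/13]
R4 ← R4 + (2/13)·R2: [0, 0, -816/13, -144/13]
R4 ← R4 − (34/19)·R3: [0, 0, 0, 72/19]
4 nonzero rows, so rank(CA) = 4.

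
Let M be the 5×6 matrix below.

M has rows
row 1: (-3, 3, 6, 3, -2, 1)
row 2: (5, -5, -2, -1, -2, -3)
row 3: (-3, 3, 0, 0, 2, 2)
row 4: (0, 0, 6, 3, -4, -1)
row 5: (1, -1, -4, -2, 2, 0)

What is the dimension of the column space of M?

2

Row reduce to echelon form.
R2 ← R2 + (5/3)·R1: [0, 0, 8, 4, -16/3, -4/3]
R3 ← R3 − R1: [0, 0, -6, -3, 4, 1]
R5 ← R5 + (1/3)·R1: [0, 0, -2, -1, 4/3, 1/3]
R3 ← R3 + (3/4)·R2: [0, 0, 0, 0, 0, 0]
R4 ← R4 − (3/4)·R2: [0, 0, 0, 0, 0, 0]
R5 ← R5 + (1/4)·R2: [0, 0, 0, 0, 0, 0]
Echelon form has 2 nonzero rows, so rank(M) = 2.
The column space has dimension equal to the rank: 2.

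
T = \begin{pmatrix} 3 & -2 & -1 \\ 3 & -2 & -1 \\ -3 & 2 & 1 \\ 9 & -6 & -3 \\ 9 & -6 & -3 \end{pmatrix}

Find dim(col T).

1

Row reduce to echelon form.
R2 ← R2 − R1: [0, 0, 0]
R3 ← R3 + R1: [0, 0, 0]
R4 ← R4 − (3)·R1: [0, 0, 0]
R5 ← R5 − (3)·R1: [0, 0, 0]
Echelon form has 1 nonzero row, so rank(T) = 1.
The column space has dimension equal to the rank: 1.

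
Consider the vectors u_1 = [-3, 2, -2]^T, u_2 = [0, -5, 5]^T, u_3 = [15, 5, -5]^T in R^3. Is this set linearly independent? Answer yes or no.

Form the matrix with these vectors as rows and row reduce.
R3 ← R3 + (5)·R1: [0, 15, -15]
R3 ← R3 + (3)·R2: [0, 0, 0]
2 nonzero rows, so the 3 vectors span a space of dimension 2.
Since 2 < 3, the vectors are linearly dependent.

no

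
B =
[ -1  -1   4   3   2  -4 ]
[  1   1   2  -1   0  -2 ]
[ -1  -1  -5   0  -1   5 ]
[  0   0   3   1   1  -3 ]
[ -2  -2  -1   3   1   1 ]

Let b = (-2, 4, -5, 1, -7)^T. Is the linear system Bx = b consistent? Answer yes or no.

yes

Row reduce the augmented matrix [B | b].
R2 ← R2 + R1: [0, 0, 6, 2, 2, -6, 2]
R3 ← R3 − R1: [0, 0, -9, -3, -3, 9, -3]
R5 ← R5 − (2)·R1: [0, 0, -9, -3, -3, 9, -3]
R3 ← R3 + (3/2)·R2: [0, 0, 0, 0, 0, 0, 0]
R4 ← R4 − (1/2)·R2: [0, 0, 0, 0, 0, 0, 0]
R5 ← R5 + (3/2)·R2: [0, 0, 0, 0, 0, 0, 0]
The echelon form has 2 nonzero rows, and every pivot lies in the first 6 columns, so rank(B) = rank([B|b]) = 2.
The system is consistent.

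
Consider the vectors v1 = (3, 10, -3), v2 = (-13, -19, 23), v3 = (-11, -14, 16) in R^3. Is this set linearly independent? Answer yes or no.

Form the matrix with these vectors as rows and row reduce.
R2 ← R2 + (13/3)·R1: [0, 73/3, 10]
R3 ← R3 + (11/3)·R1: [0, 68/3, 5]
R3 ← R3 − (68/73)·R2: [0, 0, -315/73]
3 nonzero rows, so the 3 vectors span a space of dimension 3.
Since 3 = 3, the vectors are linearly independent.

yes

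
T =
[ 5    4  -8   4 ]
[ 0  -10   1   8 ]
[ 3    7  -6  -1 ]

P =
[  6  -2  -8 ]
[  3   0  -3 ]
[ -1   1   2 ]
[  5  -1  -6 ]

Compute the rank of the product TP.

First compute TP:
[[ 70, -22, -92],
 [  9,  -7, -16],
 [ 40, -11, -51]]
Now row reduce the product.
R2 ← R2 − (9/70)·R1: [0, -146/35, -146/35]
R3 ← R3 − (4/7)·R1: [0, 11/7, 11/7]
R3 ← R3 + (55/146)·R2: [0, 0, 0]
2 nonzero rows, so rank(TP) = 2.

2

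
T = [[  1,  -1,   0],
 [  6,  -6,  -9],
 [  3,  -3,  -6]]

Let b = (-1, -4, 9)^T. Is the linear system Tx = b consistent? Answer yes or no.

Row reduce the augmented matrix [T | b].
R2 ← R2 − (6)·R1: [0, 0, -9, 2]
R3 ← R3 − (3)·R1: [0, 0, -6, 12]
R3 ← R3 − (2/3)·R2: [0, 0, 0, 32/3]
The echelon form has 3 nonzero rows; the last pivot sits in the augmented column, so rank(T) = 2 but rank([T|b]) = 3.
Since the ranks differ, the system is inconsistent.

no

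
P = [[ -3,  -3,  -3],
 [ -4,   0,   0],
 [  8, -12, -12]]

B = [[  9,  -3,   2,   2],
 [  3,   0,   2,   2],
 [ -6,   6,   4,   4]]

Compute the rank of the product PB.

2

First compute PB:
[[-18,  -9, -24, -24],
 [-36,  12,  -8,  -8],
 [108, -96, -56, -56]]
Now row reduce the product.
R2 ← R2 − (2)·R1: [0, 30, 40, 40]
R3 ← R3 + (6)·R1: [0, -150, -200, -200]
R3 ← R3 + (5)·R2: [0, 0, 0, 0]
2 nonzero rows, so rank(PB) = 2.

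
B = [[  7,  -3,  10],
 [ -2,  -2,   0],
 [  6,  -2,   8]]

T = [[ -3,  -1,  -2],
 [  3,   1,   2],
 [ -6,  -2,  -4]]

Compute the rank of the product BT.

1

First compute BT:
[[-90, -30, -60],
 [  0,   0,   0],
 [-72, -24, -48]]
Now row reduce the product.
R3 ← R3 − (4/5)·R1: [0, 0, 0]
1 nonzero row, so rank(BT) = 1.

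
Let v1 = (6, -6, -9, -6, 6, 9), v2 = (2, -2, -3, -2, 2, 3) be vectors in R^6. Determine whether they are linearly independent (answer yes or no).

Form the matrix with these vectors as rows and row reduce.
R2 ← R2 − (1/3)·R1: [0, 0, 0, 0, 0, 0]
1 nonzero row, so the 2 vectors span a space of dimension 1.
Since 1 < 2, the vectors are linearly dependent.

no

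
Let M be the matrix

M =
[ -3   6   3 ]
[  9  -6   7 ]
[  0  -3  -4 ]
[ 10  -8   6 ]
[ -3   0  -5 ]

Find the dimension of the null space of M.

1

Row reduce to echelon form.
R2 ← R2 + (3)·R1: [0, 12, 16]
R4 ← R4 + (10/3)·R1: [0, 12, 16]
R5 ← R5 − R1: [0, -6, -8]
R3 ← R3 + (1/4)·R2: [0, 0, 0]
R4 ← R4 − R2: [0, 0, 0]
R5 ← R5 + (1/2)·R2: [0, 0, 0]
2 nonzero rows, so rank(M) = 2.
M has 3 columns; by rank–nullity, nullity = 3 − 2 = 1.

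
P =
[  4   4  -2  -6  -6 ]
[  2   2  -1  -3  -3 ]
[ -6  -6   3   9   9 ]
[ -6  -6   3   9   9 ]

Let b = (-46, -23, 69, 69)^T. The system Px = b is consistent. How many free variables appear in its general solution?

4

Row reduce the augmented matrix [P | b].
R2 ← R2 − (1/2)·R1: [0, 0, 0, 0, 0, 0]
R3 ← R3 + (3/2)·R1: [0, 0, 0, 0, 0, 0]
R4 ← R4 + (3/2)·R1: [0, 0, 0, 0, 0, 0]
The echelon form has 1 nonzero rows, and every pivot lies in the first 5 columns, so rank(P) = rank([P|b]) = 1.
The system is consistent.
Free variables = (unknowns) − (rank) = 5 − 1 = 4.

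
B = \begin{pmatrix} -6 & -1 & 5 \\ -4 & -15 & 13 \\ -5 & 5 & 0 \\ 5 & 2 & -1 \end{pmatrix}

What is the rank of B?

3

Row reduce to echelon form.
R2 ← R2 − (2/3)·R1: [0, -43/3, 29/3]
R3 ← R3 − (5/6)·R1: [0, 35/6, -25/6]
R4 ← R4 + (5/6)·R1: [0, 7/6, 19/6]
R3 ← R3 + (35/86)·R2: [0, 0, -10/43]
R4 ← R4 + (7/86)·R2: [0, 0, 170/43]
R4 ← R4 + (17)·R3: [0, 0, 0]
Echelon form has 3 nonzero rows, so rank(B) = 3.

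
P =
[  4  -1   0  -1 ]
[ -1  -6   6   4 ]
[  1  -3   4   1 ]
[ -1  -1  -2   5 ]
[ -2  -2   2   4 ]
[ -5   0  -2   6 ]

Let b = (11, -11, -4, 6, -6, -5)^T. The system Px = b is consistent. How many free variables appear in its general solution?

Row reduce the augmented matrix [P | b].
R2 ← R2 + (1/4)·R1: [0, -25/4, 6, 15/4, -33/4]
R3 ← R3 − (1/4)·R1: [0, -11/4, 4, 5/4, -27/4]
R4 ← R4 + (1/4)·R1: [0, -5/4, -2, 19/4, 35/4]
R5 ← R5 + (1/2)·R1: [0, -5/2, 2, 7/2, -1/2]
R6 ← R6 + (5/4)·R1: [0, -5/4, -2, 19/4, 35/4]
R3 ← R3 − (11/25)·R2: [0, 0, 34/25, -2/5, -78/25]
R4 ← R4 − (1/5)·R2: [0, 0, -16/5, 4, 52/5]
R5 ← R5 − (2/5)·R2: [0, 0, -2/5, 2, 14/5]
R6 ← R6 − (1/5)·R2: [0, 0, -16/5, 4, 52/5]
R4 ← R4 + (40/17)·R3: [0, 0, 0, 52/17, 52/17]
R5 ← R5 + (5/17)·R3: [0, 0, 0, 32/17, 32/17]
R6 ← R6 + (40/17)·R3: [0, 0, 0, 52/17, 52/17]
R5 ← R5 − (8/13)·R4: [0, 0, 0, 0, 0]
R6 ← R6 − R4: [0, 0, 0, 0, 0]
The echelon form has 4 nonzero rows, and every pivot lies in the first 4 columns, so rank(P) = rank([P|b]) = 4.
The system is consistent.
Free variables = (unknowns) − (rank) = 4 − 4 = 0.

0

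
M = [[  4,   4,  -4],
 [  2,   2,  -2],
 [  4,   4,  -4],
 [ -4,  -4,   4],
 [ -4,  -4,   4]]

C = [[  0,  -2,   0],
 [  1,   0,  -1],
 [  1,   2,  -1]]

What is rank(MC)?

First compute MC:
[[  0, -16,   0],
 [  0,  -8,   0],
 [  0, -16,   0],
 [  0,  16,   0],
 [  0,  16,   0]]
Now row reduce the product.
R2 ← R2 − (1/2)·R1: [0, 0, 0]
R3 ← R3 − R1: [0, 0, 0]
R4 ← R4 + R1: [0, 0, 0]
R5 ← R5 + R1: [0, 0, 0]
1 nonzero row, so rank(MC) = 1.

1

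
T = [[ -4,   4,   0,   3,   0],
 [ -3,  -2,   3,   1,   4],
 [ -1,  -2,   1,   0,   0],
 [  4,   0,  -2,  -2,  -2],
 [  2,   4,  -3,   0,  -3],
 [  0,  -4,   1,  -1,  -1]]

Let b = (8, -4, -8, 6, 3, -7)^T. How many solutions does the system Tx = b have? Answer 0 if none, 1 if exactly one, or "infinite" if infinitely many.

Row reduce the augmented matrix [T | b].
R2 ← R2 − (3/4)·R1: [0, -5, 3, -5/4, 4, -10]
R3 ← R3 − (1/4)·R1: [0, -3, 1, -3/4, 0, -10]
R4 ← R4 + R1: [0, 4, -2, 1, -2, 14]
R5 ← R5 + (1/2)·R1: [0, 6, -3, 3/2, -3, 7]
R3 ← R3 − (3/5)·R2: [0, 0, -4/5, 0, -12/5, -4]
R4 ← R4 + (4/5)·R2: [0, 0, 2/5, 0, 6/5, 6]
R5 ← R5 + (6/5)·R2: [0, 0, 3/5, 0, 9/5, -5]
R6 ← R6 − (4/5)·R2: [0, 0, -7/5, 0, -21/5, 1]
R4 ← R4 + (1/2)·R3: [0, 0, 0, 0, 0, 4]
R5 ← R5 + (3/4)·R3: [0, 0, 0, 0, 0, -8]
R6 ← R6 − (7/4)·R3: [0, 0, 0, 0, 0, 8]
R5 ← R5 + (2)·R4: [0, 0, 0, 0, 0, 0]
R6 ← R6 − (2)·R4: [0, 0, 0, 0, 0, 0]
The echelon form has 4 nonzero rows; the last pivot sits in the augmented column, so rank(T) = 3 but rank([T|b]) = 4.
Since the ranks differ, the system is inconsistent.
It has no solutions.

0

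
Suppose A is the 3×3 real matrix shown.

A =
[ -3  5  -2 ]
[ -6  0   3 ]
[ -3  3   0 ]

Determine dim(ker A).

Row reduce to echelon form.
R2 ← R2 − (2)·R1: [0, -10, 7]
R3 ← R3 − R1: [0, -2, 2]
R3 ← R3 − (1/5)·R2: [0, 0, 3/5]
3 nonzero rows, so rank(A) = 3.
A has 3 columns; by rank–nullity, nullity = 3 − 3 = 0.

0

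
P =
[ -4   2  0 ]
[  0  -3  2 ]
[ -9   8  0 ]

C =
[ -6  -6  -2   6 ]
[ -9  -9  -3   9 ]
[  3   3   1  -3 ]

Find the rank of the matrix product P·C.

1

First compute PC:
[[  6,   6,   2,  -6],
 [ 33,  33,  11, -33],
 [-18, -18,  -6,  18]]
Now row reduce the product.
R2 ← R2 − (11/2)·R1: [0, 0, 0, 0]
R3 ← R3 + (3)·R1: [0, 0, 0, 0]
1 nonzero row, so rank(PC) = 1.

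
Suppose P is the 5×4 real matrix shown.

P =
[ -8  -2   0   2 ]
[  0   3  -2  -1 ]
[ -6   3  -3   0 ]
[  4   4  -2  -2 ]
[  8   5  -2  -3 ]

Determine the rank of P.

2

Row reduce to echelon form.
R3 ← R3 − (3/4)·R1: [0, 9/2, -3, -3/2]
R4 ← R4 + (1/2)·R1: [0, 3, -2, -1]
R5 ← R5 + R1: [0, 3, -2, -1]
R3 ← R3 − (3/2)·R2: [0, 0, 0, 0]
R4 ← R4 − R2: [0, 0, 0, 0]
R5 ← R5 − R2: [0, 0, 0, 0]
Echelon form has 2 nonzero rows, so rank(P) = 2.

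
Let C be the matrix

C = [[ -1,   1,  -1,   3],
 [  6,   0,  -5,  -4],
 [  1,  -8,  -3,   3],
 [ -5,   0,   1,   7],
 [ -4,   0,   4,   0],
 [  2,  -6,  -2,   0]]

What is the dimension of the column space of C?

4

Row reduce to echelon form.
R2 ← R2 + (6)·R1: [0, 6, -11, 14]
R3 ← R3 + R1: [0, -7, -4, 6]
R4 ← R4 − (5)·R1: [0, -5, 6, -8]
R5 ← R5 − (4)·R1: [0, -4, 8, -12]
R6 ← R6 + (2)·R1: [0, -4, -4, 6]
R3 ← R3 + (7/6)·R2: [0, 0, -101/6, 67/3]
R4 ← R4 + (5/6)·R2: [0, 0, -19/6, 11/3]
R5 ← R5 + (2/3)·R2: [0, 0, 2/3, -8/3]
R6 ← R6 + (2/3)·R2: [0, 0, -34/3, 46/3]
R4 ← R4 − (19/101)·R3: [0, 0, 0, -54/101]
R5 ← R5 + (4/101)·R3: [0, 0, 0, -180/101]
R6 ← R6 − (68/101)·R3: [0, 0, 0, 30/101]
R5 ← R5 − (10/3)·R4: [0, 0, 0, 0]
R6 ← R6 + (5/9)·R4: [0, 0, 0, 0]
Echelon form has 4 nonzero rows, so rank(C) = 4.
The column space has dimension equal to the rank: 4.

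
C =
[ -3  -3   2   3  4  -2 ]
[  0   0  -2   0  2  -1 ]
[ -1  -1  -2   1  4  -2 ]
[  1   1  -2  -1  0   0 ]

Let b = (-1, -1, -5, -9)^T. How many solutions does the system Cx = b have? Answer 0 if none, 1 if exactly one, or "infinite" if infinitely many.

Row reduce the augmented matrix [C | b].
R3 ← R3 − (1/3)·R1: [0, 0, -8/3, 0, 8/3, -4/3, -14/3]
R4 ← R4 + (1/3)·R1: [0, 0, -4/3, 0, 4/3, -2/3, -28/3]
R3 ← R3 − (4/3)·R2: [0, 0, 0, 0, 0, 0, -10/3]
R4 ← R4 − (2/3)·R2: [0, 0, 0, 0, 0, 0, -26/3]
R4 ← R4 − (13/5)·R3: [0, 0, 0, 0, 0, 0, 0]
The echelon form has 3 nonzero rows; the last pivot sits in the augmented column, so rank(C) = 2 but rank([C|b]) = 3.
Since the ranks differ, the system is inconsistent.
It has no solutions.

0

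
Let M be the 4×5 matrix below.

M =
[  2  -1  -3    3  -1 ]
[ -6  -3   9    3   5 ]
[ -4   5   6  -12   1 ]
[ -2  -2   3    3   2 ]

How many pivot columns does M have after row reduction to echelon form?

Row reduce to echelon form.
R2 ← R2 + (3)·R1: [0, -6, 0, 12, 2]
R3 ← R3 + (2)·R1: [0, 3, 0, -6, -1]
R4 ← R4 + R1: [0, -3, 0, 6, 1]
R3 ← R3 + (1/2)·R2: [0, 0, 0, 0, 0]
R4 ← R4 − (1/2)·R2: [0, 0, 0, 0, 0]
Echelon form has 2 nonzero rows, so rank(M) = 2.
Each nonzero row contributes one pivot column: 2 pivot columns.

2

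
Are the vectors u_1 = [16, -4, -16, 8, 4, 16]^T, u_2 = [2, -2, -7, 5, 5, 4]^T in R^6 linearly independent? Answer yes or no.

Form the matrix with these vectors as rows and row reduce.
R2 ← R2 − (1/8)·R1: [0, -3/2, -5, 4, 9/2, 2]
2 nonzero rows, so the 2 vectors span a space of dimension 2.
Since 2 = 2, the vectors are linearly independent.

yes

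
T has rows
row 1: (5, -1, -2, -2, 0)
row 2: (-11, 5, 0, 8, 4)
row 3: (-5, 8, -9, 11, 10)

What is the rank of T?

Row reduce to echelon form.
R2 ← R2 + (11/5)·R1: [0, 14/5, -22/5, 18/5, 4]
R3 ← R3 + R1: [0, 7, -11, 9, 10]
R3 ← R3 − (5/2)·R2: [0, 0, 0, 0, 0]
Echelon form has 2 nonzero rows, so rank(T) = 2.

2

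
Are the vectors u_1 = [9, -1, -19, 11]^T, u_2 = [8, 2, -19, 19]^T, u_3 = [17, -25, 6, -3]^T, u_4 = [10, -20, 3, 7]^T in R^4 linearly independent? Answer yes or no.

yes

Form the matrix with these vectors as rows and row reduce.
R2 ← R2 − (8/9)·R1: [0, 26/9, -19/9, 83/9]
R3 ← R3 − (17/9)·R1: [0, -208/9, 377/9, -214/9]
R4 ← R4 − (10/9)·R1: [0, -170/9, 217/9, -47/9]
R3 ← R3 + (8)·R2: [0, 0, 25, 50]
R4 ← R4 + (85/13)·R2: [0, 0, 134/13, 716/13]
R4 ← R4 − (134/325)·R3: [0, 0, 0, 448/13]
4 nonzero rows, so the 4 vectors span a space of dimension 4.
Since 4 = 4, the vectors are linearly independent.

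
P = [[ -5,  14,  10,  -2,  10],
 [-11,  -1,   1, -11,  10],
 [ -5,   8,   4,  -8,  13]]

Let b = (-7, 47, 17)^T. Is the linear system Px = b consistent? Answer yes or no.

Row reduce the augmented matrix [P | b].
R2 ← R2 − (11/5)·R1: [0, -159/5, -21, -33/5, -12, 312/5]
R3 ← R3 − R1: [0, -6, -6, -6, 3, 24]
R3 ← R3 − (10/53)·R2: [0, 0, -108/53, -252/53, 279/53, 648/53]
The echelon form has 3 nonzero rows, and every pivot lies in the first 5 columns, so rank(P) = rank([P|b]) = 3.
The system is consistent.

yes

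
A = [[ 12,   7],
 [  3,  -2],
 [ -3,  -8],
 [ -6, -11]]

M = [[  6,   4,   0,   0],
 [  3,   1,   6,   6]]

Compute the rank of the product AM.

First compute AM:
[[ 93,  55,  42,  42],
 [ 12,  10, -12, -12],
 [-42, -20, -48, -48],
 [-69, -35, -66, -66]]
Now row reduce the product.
R2 ← R2 − (4/31)·R1: [0, 90/31, -540/31, -540/31]
R3 ← R3 + (14/31)·R1: [0, 150/31, -900/31, -900/31]
R4 ← R4 + (23/31)·R1: [0, 180/31, -1080/31, -1080/31]
R3 ← R3 − (5/3)·R2: [0, 0, 0, 0]
R4 ← R4 − (2)·R2: [0, 0, 0, 0]
2 nonzero rows, so rank(AM) = 2.

2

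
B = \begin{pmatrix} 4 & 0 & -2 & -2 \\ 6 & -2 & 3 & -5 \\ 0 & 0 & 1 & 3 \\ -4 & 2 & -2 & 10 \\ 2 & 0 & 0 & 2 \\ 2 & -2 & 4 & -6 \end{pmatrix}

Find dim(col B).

3

Row reduce to echelon form.
R2 ← R2 − (3/2)·R1: [0, -2, 6, -2]
R4 ← R4 + R1: [0, 2, -4, 8]
R5 ← R5 − (1/2)·R1: [0, 0, 1, 3]
R6 ← R6 − (1/2)·R1: [0, -2, 5, -5]
R4 ← R4 + R2: [0, 0, 2, 6]
R6 ← R6 − R2: [0, 0, -1, -3]
R4 ← R4 − (2)·R3: [0, 0, 0, 0]
R5 ← R5 − R3: [0, 0, 0, 0]
R6 ← R6 + R3: [0, 0, 0, 0]
Echelon form has 3 nonzero rows, so rank(B) = 3.
The column space has dimension equal to the rank: 3.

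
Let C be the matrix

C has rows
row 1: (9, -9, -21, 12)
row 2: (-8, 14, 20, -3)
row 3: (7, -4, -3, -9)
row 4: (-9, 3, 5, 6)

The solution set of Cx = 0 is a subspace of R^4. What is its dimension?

Row reduce to echelon form.
R2 ← R2 + (8/9)·R1: [0, 6, 4/3, 23/3]
R3 ← R3 − (7/9)·R1: [0, 3, 40/3, -55/3]
R4 ← R4 + R1: [0, -6, -16, 18]
R3 ← R3 − (1/2)·R2: [0, 0, 38/3, -133/6]
R4 ← R4 + R2: [0, 0, -44/3, 77/3]
R4 ← R4 + (22/19)·R3: [0, 0, 0, 0]
3 nonzero rows, so rank(C) = 3.
C has 4 columns; by rank–nullity, nullity = 4 − 3 = 1.

1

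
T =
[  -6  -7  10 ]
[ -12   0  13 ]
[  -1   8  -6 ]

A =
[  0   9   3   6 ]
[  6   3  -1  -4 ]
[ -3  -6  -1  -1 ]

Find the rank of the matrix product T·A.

2

First compute TA:
[[-72, -135, -21, -18],
 [-39, -186, -49, -85],
 [ 66,  51,  -5, -32]]
Now row reduce the product.
R2 ← R2 − (13/24)·R1: [0, -903/8, -301/8, -301/4]
R3 ← R3 + (11/12)·R1: [0, -291/4, -97/4, -97/2]
R3 ← R3 − (194/301)·R2: [0, 0, 0, 0]
2 nonzero rows, so rank(TA) = 2.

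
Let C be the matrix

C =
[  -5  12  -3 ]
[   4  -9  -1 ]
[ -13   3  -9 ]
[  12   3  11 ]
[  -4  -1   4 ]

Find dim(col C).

Row reduce to echelon form.
R2 ← R2 + (4/5)·R1: [0, 3/5, -17/5]
R3 ← R3 − (13/5)·R1: [0, -141/5, -6/5]
R4 ← R4 + (12/5)·R1: [0, 159/5, 19/5]
R5 ← R5 − (4/5)·R1: [0, -53/5, 32/5]
R3 ← R3 + (47)·R2: [0, 0, -161]
R4 ← R4 − (53)·R2: [0, 0, 184]
R5 ← R5 + (53/3)·R2: [0, 0, -161/3]
R4 ← R4 + (8/7)·R3: [0, 0, 0]
R5 ← R5 − (1/3)·R3: [0, 0, 0]
Echelon form has 3 nonzero rows, so rank(C) = 3.
The column space has dimension equal to the rank: 3.

3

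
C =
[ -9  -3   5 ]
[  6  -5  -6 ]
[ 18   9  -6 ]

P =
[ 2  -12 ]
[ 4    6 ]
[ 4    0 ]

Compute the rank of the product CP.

2

First compute CP:
[[-10,  90],
 [-32, -102],
 [ 48, -162]]
Now row reduce the product.
R2 ← R2 − (16/5)·R1: [0, -390]
R3 ← R3 + (24/5)·R1: [0, 270]
R3 ← R3 + (9/13)·R2: [0, 0]
2 nonzero rows, so rank(CP) = 2.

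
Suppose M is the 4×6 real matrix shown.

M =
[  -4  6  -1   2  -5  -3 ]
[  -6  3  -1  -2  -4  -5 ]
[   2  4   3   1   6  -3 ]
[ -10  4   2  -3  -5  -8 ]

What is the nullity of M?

Row reduce to echelon form.
R2 ← R2 − (3/2)·R1: [0, -6, 1/2, -5, 7/2, -1/2]
R3 ← R3 + (1/2)·R1: [0, 7, 5/2, 2, 7/2, -9/2]
R4 ← R4 − (5/2)·R1: [0, -11, 9/2, -8, 15/2, -1/2]
R3 ← R3 + (7/6)·R2: [0, 0, 37/12, -23/6, 91/12, -61/12]
R4 ← R4 − (11/6)·R2: [0, 0, 43/12, 7/6, 13/12, 5/12]
R4 ← R4 − (43/37)·R3: [0, 0, 0, 208/37, -286/37, 234/37]
4 nonzero rows, so rank(M) = 4.
M has 6 columns; by rank–nullity, nullity = 6 − 4 = 2.

2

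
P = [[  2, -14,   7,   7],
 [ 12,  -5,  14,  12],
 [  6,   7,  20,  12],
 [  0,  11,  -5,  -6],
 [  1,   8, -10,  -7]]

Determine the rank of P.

Row reduce to echelon form.
R2 ← R2 − (6)·R1: [0, 79, -28, -30]
R3 ← R3 − (3)·R1: [0, 49, -1, -9]
R5 ← R5 − (1/2)·R1: [0, 15, -27/2, -21/2]
R3 ← R3 − (49/79)·R2: [0, 0, 1293/79, 759/79]
R4 ← R4 − (11/79)·R2: [0, 0, -87/79, -144/79]
R5 ← R5 − (15/79)·R2: [0, 0, -1293/158, -759/158]
R4 ← R4 + (29/431)·R3: [0, 0, 0, -507/431]
R5 ← R5 + (1/2)·R3: [0, 0, 0, 0]
Echelon form has 4 nonzero rows, so rank(P) = 4.

4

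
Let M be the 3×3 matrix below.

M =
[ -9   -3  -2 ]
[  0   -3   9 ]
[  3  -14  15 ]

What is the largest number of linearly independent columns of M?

3

Row reduce to echelon form.
R3 ← R3 + (1/3)·R1: [0, -15, 43/3]
R3 ← R3 − (5)·R2: [0, 0, -92/3]
Echelon form has 3 nonzero rows, so rank(M) = 3.
The rank gives the maximum number of linearly independent columns: 3.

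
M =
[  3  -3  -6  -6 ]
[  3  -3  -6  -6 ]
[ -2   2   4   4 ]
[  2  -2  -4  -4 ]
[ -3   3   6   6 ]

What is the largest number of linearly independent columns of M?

1

Row reduce to echelon form.
R2 ← R2 − R1: [0, 0, 0, 0]
R3 ← R3 + (2/3)·R1: [0, 0, 0, 0]
R4 ← R4 − (2/3)·R1: [0, 0, 0, 0]
R5 ← R5 + R1: [0, 0, 0, 0]
Echelon form has 1 nonzero row, so rank(M) = 1.
The rank gives the maximum number of linearly independent columns: 1.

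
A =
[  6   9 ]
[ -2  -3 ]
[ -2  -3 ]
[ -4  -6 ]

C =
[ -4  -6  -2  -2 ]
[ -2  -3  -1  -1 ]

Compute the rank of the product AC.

1

First compute AC:
[[-42, -63, -21, -21],
 [ 14,  21,   7,   7],
 [ 14,  21,   7,   7],
 [ 28,  42,  14,  14]]
Now row reduce the product.
R2 ← R2 + (1/3)·R1: [0, 0, 0, 0]
R3 ← R3 + (1/3)·R1: [0, 0, 0, 0]
R4 ← R4 + (2/3)·R1: [0, 0, 0, 0]
1 nonzero row, so rank(AC) = 1.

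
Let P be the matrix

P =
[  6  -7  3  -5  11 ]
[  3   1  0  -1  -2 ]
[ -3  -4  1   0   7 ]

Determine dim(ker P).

Row reduce to echelon form.
R2 ← R2 − (1/2)·R1: [0, 9/2, -3/2, 3/2, -15/2]
R3 ← R3 + (1/2)·R1: [0, -15/2, 5/2, -5/2, 25/2]
R3 ← R3 + (5/3)·R2: [0, 0, 0, 0, 0]
2 nonzero rows, so rank(P) = 2.
P has 5 columns; by rank–nullity, nullity = 5 − 2 = 3.

3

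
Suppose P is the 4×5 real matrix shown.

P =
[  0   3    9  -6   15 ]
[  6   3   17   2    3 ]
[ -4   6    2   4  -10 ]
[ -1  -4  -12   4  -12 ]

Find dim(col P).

Row reduce to echelon form.
Swap R1 ↔ R2
R3 ← R3 + (2/3)·R1: [0, 8, 40/3, 16/3, -8]
R4 ← R4 + (1/6)·R1: [0, -7/2, -55/6, 13/3, -23/2]
R3 ← R3 − (8/3)·R2: [0, 0, -32/3, 64/3, -48]
R4 ← R4 + (7/6)·R2: [0, 0, 4/3, -8/3, 6]
R4 ← R4 + (1/8)·R3: [0, 0, 0, 0, 0]
Echelon form has 3 nonzero rows, so rank(P) = 3.
The column space has dimension equal to the rank: 3.

3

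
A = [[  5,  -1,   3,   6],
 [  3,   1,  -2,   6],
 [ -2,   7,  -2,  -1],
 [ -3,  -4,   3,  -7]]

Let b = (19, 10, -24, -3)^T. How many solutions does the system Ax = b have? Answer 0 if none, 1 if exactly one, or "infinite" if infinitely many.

infinite

Row reduce the augmented matrix [A | b].
R2 ← R2 − (3/5)·R1: [0, 8/5, -19/5, 12/5, -7/5]
R3 ← R3 + (2/5)·R1: [0, 33/5, -4/5, 7/5, -82/5]
R4 ← R4 + (3/5)·R1: [0, -23/5, 24/5, -17/5, 42/5]
R3 ← R3 − (33/8)·R2: [0, 0, 119/8, -17/2, -85/8]
R4 ← R4 + (23/8)·R2: [0, 0, -49/8, 7/2, 35/8]
R4 ← R4 + (7/17)·R3: [0, 0, 0, 0, 0]
The echelon form has 3 nonzero rows, and every pivot lies in the first 4 columns, so rank(A) = rank([A|b]) = 3.
The system is consistent.
rank = 3 < 4 unknowns, so there are infinitely many solutions.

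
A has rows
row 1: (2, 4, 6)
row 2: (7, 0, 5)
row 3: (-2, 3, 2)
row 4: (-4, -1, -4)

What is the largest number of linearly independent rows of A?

Row reduce to echelon form.
R2 ← R2 − (7/2)·R1: [0, -14, -16]
R3 ← R3 + R1: [0, 7, 8]
R4 ← R4 + (2)·R1: [0, 7, 8]
R3 ← R3 + (1/2)·R2: [0, 0, 0]
R4 ← R4 + (1/2)·R2: [0, 0, 0]
Echelon form has 2 nonzero rows, so rank(A) = 2.
The rank gives the maximum number of linearly independent rows: 2.

2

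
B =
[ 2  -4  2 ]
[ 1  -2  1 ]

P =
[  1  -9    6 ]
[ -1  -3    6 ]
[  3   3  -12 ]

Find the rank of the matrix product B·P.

First compute BP:
[[ 12,   0, -36],
 [  6,   0, -18]]
Now row reduce the product.
R2 ← R2 − (1/2)·R1: [0, 0, 0]
1 nonzero row, so rank(BP) = 1.

1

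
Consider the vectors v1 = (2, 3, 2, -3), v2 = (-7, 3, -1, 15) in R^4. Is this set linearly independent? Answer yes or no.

yes

Form the matrix with these vectors as rows and row reduce.
R2 ← R2 + (7/2)·R1: [0, 27/2, 6, 9/2]
2 nonzero rows, so the 2 vectors span a space of dimension 2.
Since 2 = 2, the vectors are linearly independent.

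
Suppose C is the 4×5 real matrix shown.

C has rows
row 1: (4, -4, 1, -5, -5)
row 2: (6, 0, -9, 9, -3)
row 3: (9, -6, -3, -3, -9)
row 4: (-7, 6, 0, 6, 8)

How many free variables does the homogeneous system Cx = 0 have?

Row reduce to echelon form.
R2 ← R2 − (3/2)·R1: [0, 6, -21/2, 33/2, 9/2]
R3 ← R3 − (9/4)·R1: [0, 3, -21/4, 33/4, 9/4]
R4 ← R4 + (7/4)·R1: [0, -1, 7/4, -11/4, -3/4]
R3 ← R3 − (1/2)·R2: [0, 0, 0, 0, 0]
R4 ← R4 + (1/6)·R2: [0, 0, 0, 0, 0]
2 nonzero rows, so rank(C) = 2.
C has 5 columns; by rank–nullity, nullity = 5 − 2 = 3.

3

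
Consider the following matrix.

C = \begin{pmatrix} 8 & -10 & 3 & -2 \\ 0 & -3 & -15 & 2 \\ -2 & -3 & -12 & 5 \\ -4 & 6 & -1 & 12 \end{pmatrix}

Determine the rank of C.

4

Row reduce to echelon form.
R3 ← R3 + (1/4)·R1: [0, -11/2, -45/4, 9/2]
R4 ← R4 + (1/2)·R1: [0, 1, 1/2, 11]
R3 ← R3 − (11/6)·R2: [0, 0, 65/4, 5/6]
R4 ← R4 + (1/3)·R2: [0, 0, -9/2, 35/3]
R4 ← R4 + (18/65)·R3: [0, 0, 0, 464/39]
Echelon form has 4 nonzero rows, so rank(C) = 4.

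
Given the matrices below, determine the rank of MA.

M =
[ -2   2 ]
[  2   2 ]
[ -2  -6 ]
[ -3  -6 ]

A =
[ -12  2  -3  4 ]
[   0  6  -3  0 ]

First compute MA:
[[ 24,   8,   0,  -8],
 [-24,  16, -12,   8],
 [ 24, -40,  24,  -8],
 [ 36, -42,  27, -12]]
Now row reduce the product.
R2 ← R2 + R1: [0, 24, -12, 0]
R3 ← R3 − R1: [0, -48, 24, 0]
R4 ← R4 − (3/2)·R1: [0, -54, 27, 0]
R3 ← R3 + (2)·R2: [0, 0, 0, 0]
R4 ← R4 + (9/4)·R2: [0, 0, 0, 0]
2 nonzero rows, so rank(MA) = 2.

2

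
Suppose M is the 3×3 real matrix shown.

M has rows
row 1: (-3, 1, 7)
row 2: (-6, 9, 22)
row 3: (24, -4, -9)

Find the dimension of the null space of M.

0

Row reduce to echelon form.
R2 ← R2 − (2)·R1: [0, 7, 8]
R3 ← R3 + (8)·R1: [0, 4, 47]
R3 ← R3 − (4/7)·R2: [0, 0, 297/7]
3 nonzero rows, so rank(M) = 3.
M has 3 columns; by rank–nullity, nullity = 3 − 3 = 0.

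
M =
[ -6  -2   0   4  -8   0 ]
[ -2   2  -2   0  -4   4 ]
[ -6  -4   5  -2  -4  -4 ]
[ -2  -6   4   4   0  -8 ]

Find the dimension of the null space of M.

3

Row reduce to echelon form.
R2 ← R2 − (1/3)·R1: [0, 8/3, -2, -4/3, -4/3, 4]
R3 ← R3 − R1: [0, -2, 5, -6, 4, -4]
R4 ← R4 − (1/3)·R1: [0, -16/3, 4, 8/3, 8/3, -8]
R3 ← R3 + (3/4)·R2: [0, 0, 7/2, -7, 3, -1]
R4 ← R4 + (2)·R2: [0, 0, 0, 0, 0, 0]
3 nonzero rows, so rank(M) = 3.
M has 6 columns; by rank–nullity, nullity = 6 − 3 = 3.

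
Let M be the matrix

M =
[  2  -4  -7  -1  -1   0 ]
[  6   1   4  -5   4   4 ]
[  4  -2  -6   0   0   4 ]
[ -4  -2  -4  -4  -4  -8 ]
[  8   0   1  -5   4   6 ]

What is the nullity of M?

2

Row reduce to echelon form.
R2 ← R2 − (3)·R1: [0, 13, 25, -2, 7, 4]
R3 ← R3 − (2)·R1: [0, 6, 8, 2, 2, 4]
R4 ← R4 + (2)·R1: [0, -10, -18, -6, -6, -8]
R5 ← R5 − (4)·R1: [0, 16, 29, -1, 8, 6]
R3 ← R3 − (6/13)·R2: [0, 0, -46/13, 38/13, -16/13, 28/13]
R4 ← R4 + (10/13)·R2: [0, 0, 16/13, -98/13, -8/13, -64/13]
R5 ← R5 − (16/13)·R2: [0, 0, -23/13, 19/13, -8/13, 14/13]
R4 ← R4 + (8/23)·R3: [0, 0, 0, -150/23, -24/23, -96/23]
R5 ← R5 − (1/2)·R3: [0, 0, 0, 0, 0, 0]
4 nonzero rows, so rank(M) = 4.
M has 6 columns; by rank–nullity, nullity = 6 − 4 = 2.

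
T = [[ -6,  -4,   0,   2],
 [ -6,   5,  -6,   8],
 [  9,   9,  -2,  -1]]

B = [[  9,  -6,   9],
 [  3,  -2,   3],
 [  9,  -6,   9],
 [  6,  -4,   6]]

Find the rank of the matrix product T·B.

1

First compute TB:
[[-54,  36, -54],
 [-45,  30, -45],
 [ 84, -56,  84]]
Now row reduce the product.
R2 ← R2 − (5/6)·R1: [0, 0, 0]
R3 ← R3 + (14/9)·R1: [0, 0, 0]
1 nonzero row, so rank(TB) = 1.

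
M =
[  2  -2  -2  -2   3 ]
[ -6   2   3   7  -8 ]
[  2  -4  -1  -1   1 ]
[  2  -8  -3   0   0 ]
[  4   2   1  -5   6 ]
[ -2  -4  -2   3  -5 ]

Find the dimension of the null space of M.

Row reduce to echelon form.
R2 ← R2 + (3)·R1: [0, -4, -3, 1, 1]
R3 ← R3 − R1: [0, -2, 1, 1, -2]
R4 ← R4 − R1: [0, -6, -1, 2, -3]
R5 ← R5 − (2)·R1: [0, 6, 5, -1, 0]
R6 ← R6 + R1: [0, -6, -4, 1, -2]
R3 ← R3 − (1/2)·R2: [0, 0, 5/2, 1/2, -5/2]
R4 ← R4 − (3/2)·R2: [0, 0, 7/2, 1/2, -9/2]
R5 ← R5 + (3/2)·R2: [0, 0, 1/2, 1/2, 3/2]
R6 ← R6 − (3/2)·R2: [0, 0, 1/2, -1/2, -7/2]
R4 ← R4 − (7/5)·R3: [0, 0, 0, -1/5, -1]
R5 ← R5 − (1/5)·R3: [0, 0, 0, 2/5, 2]
R6 ← R6 − (1/5)·R3: [0, 0, 0, -3/5, -3]
R5 ← R5 + (2)·R4: [0, 0, 0, 0, 0]
R6 ← R6 − (3)·R4: [0, 0, 0, 0, 0]
4 nonzero rows, so rank(M) = 4.
M has 5 columns; by rank–nullity, nullity = 5 − 4 = 1.

1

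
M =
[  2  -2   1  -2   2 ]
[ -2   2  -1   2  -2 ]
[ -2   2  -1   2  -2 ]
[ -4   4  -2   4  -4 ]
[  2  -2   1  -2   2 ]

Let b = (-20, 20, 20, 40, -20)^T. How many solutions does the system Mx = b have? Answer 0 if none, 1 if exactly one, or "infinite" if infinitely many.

infinite

Row reduce the augmented matrix [M | b].
R2 ← R2 + R1: [0, 0, 0, 0, 0, 0]
R3 ← R3 + R1: [0, 0, 0, 0, 0, 0]
R4 ← R4 + (2)·R1: [0, 0, 0, 0, 0, 0]
R5 ← R5 − R1: [0, 0, 0, 0, 0, 0]
The echelon form has 1 nonzero rows, and every pivot lies in the first 5 columns, so rank(M) = rank([M|b]) = 1.
The system is consistent.
rank = 1 < 5 unknowns, so there are infinitely many solutions.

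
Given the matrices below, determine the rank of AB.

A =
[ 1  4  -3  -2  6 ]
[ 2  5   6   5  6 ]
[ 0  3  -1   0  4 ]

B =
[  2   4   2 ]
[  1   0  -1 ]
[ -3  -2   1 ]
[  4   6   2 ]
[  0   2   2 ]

First compute AB:
[[  7,  10,   3],
 [ 11,  38,  27],
 [  6,  10,   4]]
Now row reduce the product.
R2 ← R2 − (11/7)·R1: [0, 156/7, 156/7]
R3 ← R3 − (6/7)·R1: [0, 10/7, 10/7]
R3 ← R3 − (5/78)·R2: [0, 0, 0]
2 nonzero rows, so rank(AB) = 2.

2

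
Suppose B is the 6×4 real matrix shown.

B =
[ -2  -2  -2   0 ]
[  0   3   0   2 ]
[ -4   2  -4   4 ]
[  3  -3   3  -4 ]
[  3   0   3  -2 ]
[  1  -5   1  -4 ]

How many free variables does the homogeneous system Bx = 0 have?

Row reduce to echelon form.
R3 ← R3 − (2)·R1: [0, 6, 0, 4]
R4 ← R4 + (3/2)·R1: [0, -6, 0, -4]
R5 ← R5 + (3/2)·R1: [0, -3, 0, -2]
R6 ← R6 + (1/2)·R1: [0, -6, 0, -4]
R3 ← R3 − (2)·R2: [0, 0, 0, 0]
R4 ← R4 + (2)·R2: [0, 0, 0, 0]
R5 ← R5 + R2: [0, 0, 0, 0]
R6 ← R6 + (2)·R2: [0, 0, 0, 0]
2 nonzero rows, so rank(B) = 2.
B has 4 columns; by rank–nullity, nullity = 4 − 2 = 2.

2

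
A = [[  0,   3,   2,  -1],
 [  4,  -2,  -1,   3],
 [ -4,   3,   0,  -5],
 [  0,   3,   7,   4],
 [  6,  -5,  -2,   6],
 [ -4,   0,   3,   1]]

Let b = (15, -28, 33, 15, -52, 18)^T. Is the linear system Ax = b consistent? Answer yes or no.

yes

Row reduce the augmented matrix [A | b].
Swap R1 ↔ R2
R3 ← R3 + R1: [0, 1, -1, -2, 5]
R5 ← R5 − (3/2)·R1: [0, -2, -1/2, 3/2, -10]
R6 ← R6 + R1: [0, -2, 2, 4, -10]
R3 ← R3 − (1/3)·R2: [0, 0, -5/3, -5/3, 0]
R4 ← R4 − R2: [0, 0, 5, 5, 0]
R5 ← R5 + (2/3)·R2: [0, 0, 5/6, 5/6, 0]
R6 ← R6 + (2/3)·R2: [0, 0, 10/3, 10/3, 0]
R4 ← R4 + (3)·R3: [0, 0, 0, 0, 0]
R5 ← R5 + (1/2)·R3: [0, 0, 0, 0, 0]
R6 ← R6 + (2)·R3: [0, 0, 0, 0, 0]
The echelon form has 3 nonzero rows, and every pivot lies in the first 4 columns, so rank(A) = rank([A|b]) = 3.
The system is consistent.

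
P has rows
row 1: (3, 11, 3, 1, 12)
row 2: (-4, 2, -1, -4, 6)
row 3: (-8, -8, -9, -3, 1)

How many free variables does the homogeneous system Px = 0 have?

2

Row reduce to echelon form.
R2 ← R2 + (4/3)·R1: [0, 50/3, 3, -8/3, 22]
R3 ← R3 + (8/3)·R1: [0, 64/3, -1, -1/3, 33]
R3 ← R3 − (32/25)·R2: [0, 0, -121/25, 77/25, 121/25]
3 nonzero rows, so rank(P) = 3.
P has 5 columns; by rank–nullity, nullity = 5 − 3 = 2.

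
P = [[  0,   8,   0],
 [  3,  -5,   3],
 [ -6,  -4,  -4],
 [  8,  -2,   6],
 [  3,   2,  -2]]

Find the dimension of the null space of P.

Row reduce to echelon form.
Swap R1 ↔ R2
R3 ← R3 + (2)·R1: [0, -14, 2]
R4 ← R4 − (8/3)·R1: [0, 34/3, -2]
R5 ← R5 − R1: [0, 7, -5]
R3 ← R3 + (7/4)·R2: [0, 0, 2]
R4 ← R4 − (17/12)·R2: [0, 0, -2]
R5 ← R5 − (7/8)·R2: [0, 0, -5]
R4 ← R4 + R3: [0, 0, 0]
R5 ← R5 + (5/2)·R3: [0, 0, 0]
3 nonzero rows, so rank(P) = 3.
P has 3 columns; by rank–nullity, nullity = 3 − 3 = 0.

0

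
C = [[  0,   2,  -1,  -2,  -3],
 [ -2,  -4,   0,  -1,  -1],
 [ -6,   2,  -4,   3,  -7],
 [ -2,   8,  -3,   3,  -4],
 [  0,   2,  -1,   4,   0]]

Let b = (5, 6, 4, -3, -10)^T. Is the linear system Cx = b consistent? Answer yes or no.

Row reduce the augmented matrix [C | b].
Swap R1 ↔ R2
R3 ← R3 − (3)·R1: [0, 14, -4, 6, -4, -14]
R4 ← R4 − R1: [0, 12, -3, 4, -3, -9]
R3 ← R3 − (7)·R2: [0, 0, 3, 20, 17, -49]
R4 ← R4 − (6)·R2: [0, 0, 3, 16, 15, -39]
R5 ← R5 − R2: [0, 0, 0, 6, 3, -15]
R4 ← R4 − R3: [0, 0, 0, -4, -2, 10]
R5 ← R5 + (3/2)·R4: [0, 0, 0, 0, 0, 0]
The echelon form has 4 nonzero rows, and every pivot lies in the first 5 columns, so rank(C) = rank([C|b]) = 4.
The system is consistent.

yes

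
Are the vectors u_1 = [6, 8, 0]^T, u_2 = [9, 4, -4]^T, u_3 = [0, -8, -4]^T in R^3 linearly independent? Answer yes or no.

no

Form the matrix with these vectors as rows and row reduce.
R2 ← R2 − (3/2)·R1: [0, -8, -4]
R3 ← R3 − R2: [0, 0, 0]
2 nonzero rows, so the 3 vectors span a space of dimension 2.
Since 2 < 3, the vectors are linearly dependent.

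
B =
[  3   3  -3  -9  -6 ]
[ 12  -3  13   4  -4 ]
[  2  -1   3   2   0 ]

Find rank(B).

2

Row reduce to echelon form.
R2 ← R2 − (4)·R1: [0, -15, 25, 40, 20]
R3 ← R3 − (2/3)·R1: [0, -3, 5, 8, 4]
R3 ← R3 − (1/5)·R2: [0, 0, 0, 0, 0]
Echelon form has 2 nonzero rows, so rank(B) = 2.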